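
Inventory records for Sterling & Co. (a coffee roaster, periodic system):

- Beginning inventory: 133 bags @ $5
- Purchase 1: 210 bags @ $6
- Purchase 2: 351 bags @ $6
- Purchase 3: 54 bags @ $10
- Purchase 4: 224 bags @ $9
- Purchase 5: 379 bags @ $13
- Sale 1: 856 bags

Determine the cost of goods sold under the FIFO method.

Sale 1 (856) [FIFO — oldest first]: 133 @ $5 + 210 @ $6 + 351 @ $6 + 54 @ $10 + 108 @ $9 = $5,543
Ending inventory: 116 @ $9 + 379 @ $13 = $5,971

COGS = $5,543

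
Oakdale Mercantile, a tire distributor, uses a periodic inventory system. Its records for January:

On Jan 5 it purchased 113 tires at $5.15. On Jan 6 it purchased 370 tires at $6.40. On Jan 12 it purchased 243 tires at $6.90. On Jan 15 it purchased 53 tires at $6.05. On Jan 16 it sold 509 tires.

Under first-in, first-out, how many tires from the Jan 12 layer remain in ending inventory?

Jan 16, 509 sold [FIFO — oldest first]: 113 @ $5.15 + 370 @ $6.40 + 26 @ $6.90 = $3,129.35
Ending inventory: 217 @ $6.90 + 53 @ $6.05 = $1,817.95
Check: goods available $4,947.30 = COGS $3,129.35 + ending $1,817.95

217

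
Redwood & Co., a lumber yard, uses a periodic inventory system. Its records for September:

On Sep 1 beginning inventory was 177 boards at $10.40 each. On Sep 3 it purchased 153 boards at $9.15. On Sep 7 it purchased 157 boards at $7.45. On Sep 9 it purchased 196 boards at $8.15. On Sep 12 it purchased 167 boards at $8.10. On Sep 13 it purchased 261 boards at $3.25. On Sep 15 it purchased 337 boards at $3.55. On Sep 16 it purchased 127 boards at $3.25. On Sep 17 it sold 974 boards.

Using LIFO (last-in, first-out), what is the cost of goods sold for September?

Sep 17, 974 sold [LIFO — newest first]: 127 @ $3.25 + 337 @ $3.55 + 261 @ $3.25 + 167 @ $8.10 + 82 @ $8.15 = $4,478.35
Ending inventory: 177 @ $10.40 + 153 @ $9.15 + 157 @ $7.45 + 114 @ $8.15 = $5,339.50
Check: goods available $9,817.85 = COGS $4,478.35 + ending $5,339.50

COGS = $4,478.35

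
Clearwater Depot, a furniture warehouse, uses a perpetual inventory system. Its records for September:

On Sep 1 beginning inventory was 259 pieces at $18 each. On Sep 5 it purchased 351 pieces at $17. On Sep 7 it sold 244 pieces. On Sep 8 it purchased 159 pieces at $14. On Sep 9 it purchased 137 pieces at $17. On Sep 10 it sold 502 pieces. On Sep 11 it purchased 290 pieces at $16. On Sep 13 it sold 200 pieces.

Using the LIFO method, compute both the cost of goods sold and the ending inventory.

COGS = $15,504; ending inventory = $4,320

Sep 7, 244 sold [LIFO — newest first]: 244 @ $17 = $4,148
Sep 10, 502 sold [LIFO — newest first]: 137 @ $17 + 159 @ $14 + 107 @ $17 + 99 @ $18 = $8,156
Sep 13, 200 sold [LIFO — newest first]: 200 @ $16 = $3,200
Total COGS = $4,148 + $8,156 + $3,200 = $15,504
Ending inventory: 160 @ $18 + 90 @ $16 = $4,320
Check: goods available $19,824 = COGS $15,504 + ending $4,320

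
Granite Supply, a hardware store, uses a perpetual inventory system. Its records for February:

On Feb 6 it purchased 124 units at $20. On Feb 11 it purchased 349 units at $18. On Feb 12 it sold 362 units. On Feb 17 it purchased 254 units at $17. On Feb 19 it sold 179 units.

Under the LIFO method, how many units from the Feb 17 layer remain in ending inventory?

Feb 12, 362 sold [LIFO — newest first]: 349 @ $18 + 13 @ $20 = $6,542
Feb 19, 179 sold [LIFO — newest first]: 179 @ $17 = $3,043
Total COGS = $6,542 + $3,043 = $9,585
Ending inventory: 111 @ $20 + 75 @ $17 = $3,495

75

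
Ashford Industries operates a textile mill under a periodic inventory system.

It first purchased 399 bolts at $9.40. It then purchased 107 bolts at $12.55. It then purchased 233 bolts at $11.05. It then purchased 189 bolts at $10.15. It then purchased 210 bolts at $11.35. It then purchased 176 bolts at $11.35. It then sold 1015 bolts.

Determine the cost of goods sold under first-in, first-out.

COGS = $10,573.90

Sale 1 (1015) [FIFO — oldest first]: 399 @ $9.40 + 107 @ $12.55 + 233 @ $11.05 + 189 @ $10.15 + 87 @ $11.35 = $10,573.90
Ending inventory: 123 @ $11.35 + 176 @ $11.35 = $3,393.65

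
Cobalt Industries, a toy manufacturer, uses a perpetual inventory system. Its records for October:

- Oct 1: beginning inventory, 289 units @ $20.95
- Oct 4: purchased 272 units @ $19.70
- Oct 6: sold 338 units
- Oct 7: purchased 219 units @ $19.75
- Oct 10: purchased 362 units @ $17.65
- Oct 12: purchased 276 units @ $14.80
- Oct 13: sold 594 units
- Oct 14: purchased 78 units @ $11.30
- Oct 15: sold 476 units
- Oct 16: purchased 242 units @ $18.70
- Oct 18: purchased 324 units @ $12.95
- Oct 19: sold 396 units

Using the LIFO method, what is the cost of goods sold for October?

COGS = $30,792.30

Oct 6, 338 sold [LIFO — newest first]: 272 @ $19.70 + 66 @ $20.95 = $6,741.10
Oct 13, 594 sold [LIFO — newest first]: 276 @ $14.80 + 318 @ $17.65 = $9,697.50
Oct 15, 476 sold [LIFO — newest first]: 78 @ $11.30 + 44 @ $17.65 + 219 @ $19.75 + 135 @ $20.95 = $8,811.50
Oct 19, 396 sold [LIFO — newest first]: 324 @ $12.95 + 72 @ $18.70 = $5,542.20
Total COGS = $6,741.10 + $9,697.50 + $8,811.50 + $5,542.20 = $30,792.30
Ending inventory: 88 @ $20.95 + 170 @ $18.70 = $5,022.60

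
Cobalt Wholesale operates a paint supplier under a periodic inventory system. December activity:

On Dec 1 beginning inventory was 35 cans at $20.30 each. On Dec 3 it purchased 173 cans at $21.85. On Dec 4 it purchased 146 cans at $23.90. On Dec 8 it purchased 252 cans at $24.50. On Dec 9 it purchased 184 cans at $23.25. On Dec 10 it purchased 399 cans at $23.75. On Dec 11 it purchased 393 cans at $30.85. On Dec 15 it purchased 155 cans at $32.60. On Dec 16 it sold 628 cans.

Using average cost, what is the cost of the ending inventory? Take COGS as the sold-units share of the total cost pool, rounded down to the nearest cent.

Dec 16, sell 628: 628/1737 × $45,085.25 → $16,300.25
Ending inventory (cost pool remaining) = $28,785.00
Check: goods available $45,085.25 = COGS $16,300.25 + ending $28,785.00

Ending inventory = $28,785.00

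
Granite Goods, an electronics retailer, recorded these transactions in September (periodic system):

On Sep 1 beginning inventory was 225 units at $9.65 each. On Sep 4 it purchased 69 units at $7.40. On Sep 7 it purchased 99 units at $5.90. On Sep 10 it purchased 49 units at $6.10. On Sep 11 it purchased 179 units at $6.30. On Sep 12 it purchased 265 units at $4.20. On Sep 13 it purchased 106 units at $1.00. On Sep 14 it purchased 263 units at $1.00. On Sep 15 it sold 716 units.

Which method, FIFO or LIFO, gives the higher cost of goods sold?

FIFO

FIFO COGS: 225 @ $9.65 + 69 @ $7.40 + 99 @ $5.90 + 49 @ $6.10 + 179 @ $6.30 + 95 @ $4.20 = $5,091.55
LIFO COGS: 263 @ $1.00 + 106 @ $1.00 + 265 @ $4.20 + 82 @ $6.30 = $1,998.60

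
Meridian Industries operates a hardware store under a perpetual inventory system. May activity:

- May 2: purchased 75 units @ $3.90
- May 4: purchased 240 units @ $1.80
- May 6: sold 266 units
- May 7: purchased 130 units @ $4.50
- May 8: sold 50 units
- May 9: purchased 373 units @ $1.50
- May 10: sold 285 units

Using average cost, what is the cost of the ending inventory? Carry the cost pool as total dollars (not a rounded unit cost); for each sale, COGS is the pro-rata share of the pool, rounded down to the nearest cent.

After May 2: 75 on hand, pool $292.50 (≈ $3.9000 each)
After May 4: 315 on hand, pool $724.50 (≈ $2.3000 each)
May 6, sell 266: 266/315 × $724.50 → $611.80
After May 7: 179 on hand, pool $697.70 (≈ $3.8978 each)
May 8, sell 50: 50/179 × $697.70 → $194.88
After May 9: 502 on hand, pool $1,062.32 (≈ $2.1162 each)
May 10, sell 285: 285/502 × $1,062.32 → $603.10
Total COGS = $611.80 + $194.88 + $603.10 = $1,409.78
Ending inventory (cost pool remaining) = $459.22
Check: goods available $1,869.00 = COGS $1,409.78 + ending $459.22

Ending inventory = $459.22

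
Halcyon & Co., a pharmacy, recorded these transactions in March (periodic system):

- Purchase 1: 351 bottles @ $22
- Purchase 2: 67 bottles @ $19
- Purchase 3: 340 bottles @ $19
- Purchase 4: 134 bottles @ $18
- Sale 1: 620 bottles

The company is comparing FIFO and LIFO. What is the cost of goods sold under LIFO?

COGS = $11,883

FIFO COGS: 351 @ $22 + 67 @ $19 + 202 @ $19 = $12,833
LIFO COGS: 134 @ $18 + 340 @ $19 + 67 @ $19 + 79 @ $22 = $11,883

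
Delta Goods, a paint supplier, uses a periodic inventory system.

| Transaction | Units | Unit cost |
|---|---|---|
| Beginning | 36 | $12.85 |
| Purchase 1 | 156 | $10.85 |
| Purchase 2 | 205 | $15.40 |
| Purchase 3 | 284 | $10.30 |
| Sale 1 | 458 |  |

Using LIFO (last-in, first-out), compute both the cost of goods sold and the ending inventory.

COGS = $5,604.80; ending inventory = $2,632.60

Sale 1 (458) [LIFO — newest first]: 284 @ $10.30 + 174 @ $15.40 = $5,604.80
Ending inventory: 36 @ $12.85 + 156 @ $10.85 + 31 @ $15.40 = $2,632.60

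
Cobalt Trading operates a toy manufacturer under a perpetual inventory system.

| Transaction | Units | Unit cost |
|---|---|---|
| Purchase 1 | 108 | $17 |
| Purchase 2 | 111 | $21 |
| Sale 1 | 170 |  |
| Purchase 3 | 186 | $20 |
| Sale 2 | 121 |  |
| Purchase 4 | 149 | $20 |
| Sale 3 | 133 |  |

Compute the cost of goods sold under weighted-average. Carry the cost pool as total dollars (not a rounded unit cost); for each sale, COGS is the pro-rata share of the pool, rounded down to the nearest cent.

After Purchase 1: 108 on hand, pool $1,836.00 (≈ $17.0000 each)
After Purchase 2: 219 on hand, pool $4,167.00 (≈ $19.0274 each)
Sale 1, sell 170: 170/219 × $4,167.00 → $3,234.65
After Purchase 3: 235 on hand, pool $4,652.35 (≈ $19.7972 each)
Sale 2, sell 121: 121/235 × $4,652.35 → $2,395.46
After Purchase 4: 263 on hand, pool $5,236.89 (≈ $19.9121 each)
Sale 3, sell 133: 133/263 × $5,236.89 → $2,648.31
Total COGS = $3,234.65 + $2,395.46 + $2,648.31 = $8,278.42
Ending inventory (cost pool remaining) = $2,588.58

COGS = $8,278.42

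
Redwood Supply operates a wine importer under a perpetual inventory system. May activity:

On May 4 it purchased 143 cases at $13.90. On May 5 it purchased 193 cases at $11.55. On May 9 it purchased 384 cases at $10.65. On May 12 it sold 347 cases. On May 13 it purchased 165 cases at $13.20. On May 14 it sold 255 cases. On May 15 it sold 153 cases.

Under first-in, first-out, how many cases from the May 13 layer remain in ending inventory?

May 12, 347 sold [FIFO — oldest first]: 143 @ $13.90 + 193 @ $11.55 + 11 @ $10.65 = $4,334.00
May 14, 255 sold [FIFO — oldest first]: 255 @ $10.65 = $2,715.75
May 15, 153 sold [FIFO — oldest first]: 118 @ $10.65 + 35 @ $13.20 = $1,718.70
Total COGS = $4,334.00 + $2,715.75 + $1,718.70 = $8,768.45
Ending inventory: 130 @ $13.20 = $1,716.00
Check: goods available $10,484.45 = COGS $8,768.45 + ending $1,716.00

130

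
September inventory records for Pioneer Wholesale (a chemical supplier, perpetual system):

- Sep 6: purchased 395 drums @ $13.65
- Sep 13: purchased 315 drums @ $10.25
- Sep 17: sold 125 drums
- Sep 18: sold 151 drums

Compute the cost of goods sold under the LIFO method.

COGS = $2,829.00

Sep 17, 125 sold [LIFO — newest first]: 125 @ $10.25 = $1,281.25
Sep 18, 151 sold [LIFO — newest first]: 151 @ $10.25 = $1,547.75
Total COGS = $1,281.25 + $1,547.75 = $2,829.00
Ending inventory: 395 @ $13.65 + 39 @ $10.25 = $5,791.50
Check: goods available $8,620.50 = COGS $2,829.00 + ending $5,791.50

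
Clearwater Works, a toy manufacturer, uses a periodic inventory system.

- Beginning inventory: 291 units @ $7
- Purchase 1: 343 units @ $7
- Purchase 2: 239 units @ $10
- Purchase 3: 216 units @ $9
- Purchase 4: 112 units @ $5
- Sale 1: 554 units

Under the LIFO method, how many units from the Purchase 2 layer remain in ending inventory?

13

Sale 1 (554) [LIFO — newest first]: 112 @ $5 + 216 @ $9 + 226 @ $10 = $4,764
Ending inventory: 291 @ $7 + 343 @ $7 + 13 @ $10 = $4,568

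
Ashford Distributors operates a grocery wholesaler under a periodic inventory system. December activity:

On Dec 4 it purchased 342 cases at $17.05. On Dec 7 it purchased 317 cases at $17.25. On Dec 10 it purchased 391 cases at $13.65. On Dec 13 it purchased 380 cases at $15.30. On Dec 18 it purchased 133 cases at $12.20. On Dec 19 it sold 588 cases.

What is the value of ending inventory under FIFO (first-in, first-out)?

Dec 19, 588 sold [FIFO — oldest first]: 342 @ $17.05 + 246 @ $17.25 = $10,074.60
Ending inventory: 71 @ $17.25 + 391 @ $13.65 + 380 @ $15.30 + 133 @ $12.20 = $13,998.50
Check: goods available $24,073.10 = COGS $10,074.60 + ending $13,998.50

Ending inventory = $13,998.50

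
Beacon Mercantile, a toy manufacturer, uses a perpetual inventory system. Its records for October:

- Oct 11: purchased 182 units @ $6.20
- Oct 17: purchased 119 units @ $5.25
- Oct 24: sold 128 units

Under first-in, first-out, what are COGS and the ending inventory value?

COGS = $793.60; ending inventory = $959.55

Oct 24, 128 sold [FIFO — oldest first]: 128 @ $6.20 = $793.60
Ending inventory: 54 @ $6.20 + 119 @ $5.25 = $959.55
Check: goods available $1,753.15 = COGS $793.60 + ending $959.55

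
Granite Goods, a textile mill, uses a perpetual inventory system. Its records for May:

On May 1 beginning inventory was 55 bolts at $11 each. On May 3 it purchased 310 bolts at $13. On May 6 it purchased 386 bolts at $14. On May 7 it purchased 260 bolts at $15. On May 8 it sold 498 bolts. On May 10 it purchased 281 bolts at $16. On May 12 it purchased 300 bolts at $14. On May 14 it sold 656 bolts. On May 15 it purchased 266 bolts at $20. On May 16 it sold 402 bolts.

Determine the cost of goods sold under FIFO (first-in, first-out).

May 8, 498 sold [FIFO — oldest first]: 55 @ $11 + 310 @ $13 + 133 @ $14 = $6,497
May 14, 656 sold [FIFO — oldest first]: 253 @ $14 + 260 @ $15 + 143 @ $16 = $9,730
May 16, 402 sold [FIFO — oldest first]: 138 @ $16 + 264 @ $14 = $5,904
Total COGS = $6,497 + $9,730 + $5,904 = $22,131
Ending inventory: 36 @ $14 + 266 @ $20 = $5,824

COGS = $22,131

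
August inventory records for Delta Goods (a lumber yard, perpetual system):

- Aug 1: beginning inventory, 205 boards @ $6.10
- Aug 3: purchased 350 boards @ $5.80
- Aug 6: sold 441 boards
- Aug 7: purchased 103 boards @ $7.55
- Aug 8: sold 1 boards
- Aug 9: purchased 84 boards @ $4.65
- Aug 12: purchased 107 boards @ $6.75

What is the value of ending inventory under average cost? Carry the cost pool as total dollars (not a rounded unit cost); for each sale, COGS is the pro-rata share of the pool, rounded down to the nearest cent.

Ending inventory = $2,557.66

After Aug 1: 205 on hand, pool $1,250.50 (≈ $6.1000 each)
After Aug 3: 555 on hand, pool $3,280.50 (≈ $5.9108 each)
Aug 6, sell 441: 441/555 × $3,280.50 → $2,606.66
After Aug 7: 217 on hand, pool $1,451.49 (≈ $6.6889 each)
Aug 8, sell 1: 1/217 × $1,451.49 → $6.68
After Aug 9: 300 on hand, pool $1,835.41 (≈ $6.1180 each)
After Aug 12: 407 on hand, pool $2,557.66 (≈ $6.2842 each)
Total COGS = $2,606.66 + $6.68 = $2,613.34
Ending inventory (cost pool remaining) = $2,557.66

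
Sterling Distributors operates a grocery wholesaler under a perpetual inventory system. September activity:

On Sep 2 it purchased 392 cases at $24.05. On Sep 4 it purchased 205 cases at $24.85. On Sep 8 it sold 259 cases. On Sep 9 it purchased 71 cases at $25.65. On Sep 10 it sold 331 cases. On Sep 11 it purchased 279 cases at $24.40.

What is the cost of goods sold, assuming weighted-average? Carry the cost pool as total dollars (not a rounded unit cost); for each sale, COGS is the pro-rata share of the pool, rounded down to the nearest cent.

After Sep 2: 392 on hand, pool $9,427.60 (≈ $24.0500 each)
After Sep 4: 597 on hand, pool $14,521.85 (≈ $24.3247 each)
Sep 8, sell 259: 259/597 × $14,521.85 → $6,300.09
After Sep 9: 409 on hand, pool $10,042.91 (≈ $24.5548 each)
Sep 10, sell 331: 331/409 × $10,042.91 → $8,127.63
After Sep 11: 357 on hand, pool $8,722.88 (≈ $24.4338 each)
Total COGS = $6,300.09 + $8,127.63 = $14,427.72
Ending inventory (cost pool remaining) = $8,722.88
Check: goods available $23,150.60 = COGS $14,427.72 + ending $8,722.88

COGS = $14,427.72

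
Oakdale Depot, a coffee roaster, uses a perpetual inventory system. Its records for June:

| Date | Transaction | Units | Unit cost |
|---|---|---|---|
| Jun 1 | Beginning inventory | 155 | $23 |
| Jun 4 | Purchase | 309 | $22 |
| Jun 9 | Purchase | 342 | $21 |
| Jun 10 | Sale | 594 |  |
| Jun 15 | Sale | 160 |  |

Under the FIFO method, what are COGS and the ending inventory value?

Jun 10, 594 sold [FIFO — oldest first]: 155 @ $23 + 309 @ $22 + 130 @ $21 = $13,093
Jun 15, 160 sold [FIFO — oldest first]: 160 @ $21 = $3,360
Total COGS = $13,093 + $3,360 = $16,453
Ending inventory: 52 @ $21 = $1,092

COGS = $16,453; ending inventory = $1,092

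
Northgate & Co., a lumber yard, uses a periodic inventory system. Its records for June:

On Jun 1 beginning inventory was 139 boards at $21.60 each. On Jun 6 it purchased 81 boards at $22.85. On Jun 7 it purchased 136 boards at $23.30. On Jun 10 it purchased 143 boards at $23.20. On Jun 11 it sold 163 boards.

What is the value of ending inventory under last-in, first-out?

Jun 11, 163 sold [LIFO — newest first]: 143 @ $23.20 + 20 @ $23.30 = $3,783.60
Ending inventory: 139 @ $21.60 + 81 @ $22.85 + 116 @ $23.30 = $7,556.05
Check: goods available $11,339.65 = COGS $3,783.60 + ending $7,556.05

Ending inventory = $7,556.05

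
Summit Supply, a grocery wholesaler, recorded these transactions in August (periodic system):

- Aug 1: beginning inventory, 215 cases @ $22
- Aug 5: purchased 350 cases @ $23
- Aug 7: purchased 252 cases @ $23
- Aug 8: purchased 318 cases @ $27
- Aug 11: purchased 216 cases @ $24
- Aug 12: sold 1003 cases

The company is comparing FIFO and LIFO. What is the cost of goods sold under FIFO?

COGS = $23,598

FIFO COGS: 215 @ $22 + 350 @ $23 + 252 @ $23 + 186 @ $27 = $23,598
LIFO COGS: 216 @ $24 + 318 @ $27 + 252 @ $23 + 217 @ $23 = $24,557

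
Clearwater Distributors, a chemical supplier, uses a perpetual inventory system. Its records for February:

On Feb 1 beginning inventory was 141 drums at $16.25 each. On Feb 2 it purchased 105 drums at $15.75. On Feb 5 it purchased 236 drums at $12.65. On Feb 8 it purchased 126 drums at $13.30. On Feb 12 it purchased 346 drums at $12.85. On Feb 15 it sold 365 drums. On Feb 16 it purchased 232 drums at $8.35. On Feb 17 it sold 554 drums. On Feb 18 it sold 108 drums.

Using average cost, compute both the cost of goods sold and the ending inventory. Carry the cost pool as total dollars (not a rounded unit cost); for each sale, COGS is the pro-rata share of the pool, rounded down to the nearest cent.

COGS = $13,053.66; ending inventory = $1,935.84

After Feb 1: 141 on hand, pool $2,291.25 (≈ $16.2500 each)
After Feb 2: 246 on hand, pool $3,945.00 (≈ $16.0366 each)
After Feb 5: 482 on hand, pool $6,930.40 (≈ $14.3784 each)
After Feb 8: 608 on hand, pool $8,606.20 (≈ $14.1549 each)
After Feb 12: 954 on hand, pool $13,052.30 (≈ $13.6817 each)
Feb 15, sell 365: 365/954 × $13,052.30 → $4,993.80
After Feb 16: 821 on hand, pool $9,995.70 (≈ $12.1750 each)
Feb 17, sell 554: 554/821 × $9,995.70 → $6,744.96
Feb 18, sell 108: 108/267 × $3,250.74 → $1,314.90
Total COGS = $4,993.80 + $6,744.96 + $1,314.90 = $13,053.66
Ending inventory (cost pool remaining) = $1,935.84
Check: goods available $14,989.50 = COGS $13,053.66 + ending $1,935.84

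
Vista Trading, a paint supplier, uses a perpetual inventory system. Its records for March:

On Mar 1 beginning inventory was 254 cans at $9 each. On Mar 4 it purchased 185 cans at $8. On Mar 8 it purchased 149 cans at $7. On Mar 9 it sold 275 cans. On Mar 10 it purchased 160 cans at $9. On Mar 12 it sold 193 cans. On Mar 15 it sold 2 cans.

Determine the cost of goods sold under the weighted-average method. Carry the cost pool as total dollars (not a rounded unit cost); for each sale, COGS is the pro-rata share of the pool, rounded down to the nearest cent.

COGS = $3,898.10

After Mar 1: 254 on hand, pool $2,286.00 (≈ $9.0000 each)
After Mar 4: 439 on hand, pool $3,766.00 (≈ $8.5786 each)
After Mar 8: 588 on hand, pool $4,809.00 (≈ $8.1786 each)
Mar 9, sell 275: 275/588 × $4,809.00 → $2,249.10
After Mar 10: 473 on hand, pool $3,999.90 (≈ $8.4564 each)
Mar 12, sell 193: 193/473 × $3,999.90 → $1,632.09
Mar 15, sell 2: 2/280 × $2,367.81 → $16.91
Total COGS = $2,249.10 + $1,632.09 + $16.91 = $3,898.10
Ending inventory (cost pool remaining) = $2,350.90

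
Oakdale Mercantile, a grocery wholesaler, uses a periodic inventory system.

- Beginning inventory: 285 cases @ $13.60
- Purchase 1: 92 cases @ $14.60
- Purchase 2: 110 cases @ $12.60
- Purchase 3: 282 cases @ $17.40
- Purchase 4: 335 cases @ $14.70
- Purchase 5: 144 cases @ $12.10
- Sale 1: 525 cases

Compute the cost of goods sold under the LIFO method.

Sale 1 (525) [LIFO — newest first]: 144 @ $12.10 + 335 @ $14.70 + 46 @ $17.40 = $7,467.30
Ending inventory: 285 @ $13.60 + 92 @ $14.60 + 110 @ $12.60 + 236 @ $17.40 = $10,711.60

COGS = $7,467.30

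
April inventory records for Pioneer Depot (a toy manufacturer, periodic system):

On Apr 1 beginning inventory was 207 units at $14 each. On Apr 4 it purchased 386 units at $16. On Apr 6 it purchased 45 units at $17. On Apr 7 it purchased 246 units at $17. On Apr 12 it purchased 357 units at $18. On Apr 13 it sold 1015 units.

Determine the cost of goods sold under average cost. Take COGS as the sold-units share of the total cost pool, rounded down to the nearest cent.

COGS = $16,723.37

Apr 13, sell 1015: 1015/1241 × $20,447.00 → $16,723.37
Ending inventory (cost pool remaining) = $3,723.63
Check: goods available $20,447.00 = COGS $16,723.37 + ending $3,723.63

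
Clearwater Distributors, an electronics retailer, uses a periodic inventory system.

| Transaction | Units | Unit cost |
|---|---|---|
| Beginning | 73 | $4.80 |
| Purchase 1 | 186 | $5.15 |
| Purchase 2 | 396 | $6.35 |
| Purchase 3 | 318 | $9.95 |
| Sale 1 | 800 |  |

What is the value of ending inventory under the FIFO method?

Sale 1 (800) [FIFO — oldest first]: 73 @ $4.80 + 186 @ $5.15 + 396 @ $6.35 + 145 @ $9.95 = $5,265.65
Ending inventory: 173 @ $9.95 = $1,721.35

Ending inventory = $1,721.35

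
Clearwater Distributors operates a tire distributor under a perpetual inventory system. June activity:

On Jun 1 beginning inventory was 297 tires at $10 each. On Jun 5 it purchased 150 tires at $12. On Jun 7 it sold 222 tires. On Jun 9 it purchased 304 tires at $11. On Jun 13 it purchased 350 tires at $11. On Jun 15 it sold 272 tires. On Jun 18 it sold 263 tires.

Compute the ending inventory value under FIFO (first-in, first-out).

Ending inventory = $3,784

Jun 7, 222 sold [FIFO — oldest first]: 222 @ $10 = $2,220
Jun 15, 272 sold [FIFO — oldest first]: 75 @ $10 + 150 @ $12 + 47 @ $11 = $3,067
Jun 18, 263 sold [FIFO — oldest first]: 257 @ $11 + 6 @ $11 = $2,893
Total COGS = $2,220 + $3,067 + $2,893 = $8,180
Ending inventory: 344 @ $11 = $3,784
Check: goods available $11,964 = COGS $8,180 + ending $3,784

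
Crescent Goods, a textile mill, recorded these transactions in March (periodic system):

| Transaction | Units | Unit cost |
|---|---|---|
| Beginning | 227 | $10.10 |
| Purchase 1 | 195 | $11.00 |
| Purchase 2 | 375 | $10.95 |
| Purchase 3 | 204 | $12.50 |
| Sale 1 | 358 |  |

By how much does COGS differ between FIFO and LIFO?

FIFO COGS: 227 @ $10.10 + 131 @ $11.00 = $3,733.70
LIFO COGS: 204 @ $12.50 + 154 @ $10.95 = $4,236.30
Difference = |$3,733.70 − $4,236.30| = $502.60

$502.60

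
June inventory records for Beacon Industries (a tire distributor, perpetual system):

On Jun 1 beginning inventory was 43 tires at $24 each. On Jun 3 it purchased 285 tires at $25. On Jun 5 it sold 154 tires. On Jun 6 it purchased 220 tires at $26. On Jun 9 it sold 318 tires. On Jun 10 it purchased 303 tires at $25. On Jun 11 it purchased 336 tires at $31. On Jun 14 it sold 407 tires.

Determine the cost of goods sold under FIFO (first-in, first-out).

COGS = $22,320

Jun 5, 154 sold [FIFO — oldest first]: 43 @ $24 + 111 @ $25 = $3,807
Jun 9, 318 sold [FIFO — oldest first]: 174 @ $25 + 144 @ $26 = $8,094
Jun 14, 407 sold [FIFO — oldest first]: 76 @ $26 + 303 @ $25 + 28 @ $31 = $10,419
Total COGS = $3,807 + $8,094 + $10,419 = $22,320
Ending inventory: 308 @ $31 = $9,548
Check: goods available $31,868 = COGS $22,320 + ending $9,548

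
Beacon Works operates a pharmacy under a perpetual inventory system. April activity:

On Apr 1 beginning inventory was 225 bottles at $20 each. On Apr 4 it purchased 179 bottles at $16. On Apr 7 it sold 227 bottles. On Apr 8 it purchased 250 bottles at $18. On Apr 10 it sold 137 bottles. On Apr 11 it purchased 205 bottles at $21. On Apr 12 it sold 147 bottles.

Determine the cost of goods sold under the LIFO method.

COGS = $9,377

Apr 7, 227 sold [LIFO — newest first]: 179 @ $16 + 48 @ $20 = $3,824
Apr 10, 137 sold [LIFO — newest first]: 137 @ $18 = $2,466
Apr 12, 147 sold [LIFO — newest first]: 147 @ $21 = $3,087
Total COGS = $3,824 + $2,466 + $3,087 = $9,377
Ending inventory: 177 @ $20 + 113 @ $18 + 58 @ $21 = $6,792
Check: goods available $16,169 = COGS $9,377 + ending $6,792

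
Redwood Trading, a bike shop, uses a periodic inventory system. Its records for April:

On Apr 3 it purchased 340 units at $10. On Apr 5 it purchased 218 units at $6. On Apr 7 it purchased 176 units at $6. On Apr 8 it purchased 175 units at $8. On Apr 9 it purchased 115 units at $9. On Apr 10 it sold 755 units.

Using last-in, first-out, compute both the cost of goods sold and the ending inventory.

COGS = $5,509; ending inventory = $2,690

Apr 10, 755 sold [LIFO — newest first]: 115 @ $9 + 175 @ $8 + 176 @ $6 + 218 @ $6 + 71 @ $10 = $5,509
Ending inventory: 269 @ $10 = $2,690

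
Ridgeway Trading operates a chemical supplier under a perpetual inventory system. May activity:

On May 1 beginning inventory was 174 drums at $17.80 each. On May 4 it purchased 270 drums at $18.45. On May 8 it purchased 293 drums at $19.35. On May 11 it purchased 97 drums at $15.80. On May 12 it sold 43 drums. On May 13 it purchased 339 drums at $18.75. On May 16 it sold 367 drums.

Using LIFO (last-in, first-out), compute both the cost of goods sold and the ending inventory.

COGS = $7,478.05; ending inventory = $14,159.05

May 12, 43 sold [LIFO — newest first]: 43 @ $15.80 = $679.40
May 16, 367 sold [LIFO — newest first]: 339 @ $18.75 + 28 @ $15.80 = $6,798.65
Total COGS = $679.40 + $6,798.65 = $7,478.05
Ending inventory: 174 @ $17.80 + 270 @ $18.45 + 293 @ $19.35 + 26 @ $15.80 = $14,159.05
Check: goods available $21,637.10 = COGS $7,478.05 + ending $14,159.05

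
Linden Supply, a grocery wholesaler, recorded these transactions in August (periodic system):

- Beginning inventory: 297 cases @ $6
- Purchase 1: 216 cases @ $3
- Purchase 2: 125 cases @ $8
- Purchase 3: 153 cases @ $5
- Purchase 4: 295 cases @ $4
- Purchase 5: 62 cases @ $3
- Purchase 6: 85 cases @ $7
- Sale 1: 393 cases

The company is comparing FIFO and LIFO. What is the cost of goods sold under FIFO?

FIFO COGS: 297 @ $6 + 96 @ $3 = $2,070
LIFO COGS: 85 @ $7 + 62 @ $3 + 246 @ $4 = $1,765

COGS = $2,070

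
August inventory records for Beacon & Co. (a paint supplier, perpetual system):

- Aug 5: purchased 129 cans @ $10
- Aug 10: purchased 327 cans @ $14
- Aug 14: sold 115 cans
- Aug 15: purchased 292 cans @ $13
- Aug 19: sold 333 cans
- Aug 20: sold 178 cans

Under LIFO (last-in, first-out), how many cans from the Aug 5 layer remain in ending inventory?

Aug 14, 115 sold [LIFO — newest first]: 115 @ $14 = $1,610
Aug 19, 333 sold [LIFO — newest first]: 292 @ $13 + 41 @ $14 = $4,370
Aug 20, 178 sold [LIFO — newest first]: 171 @ $14 + 7 @ $10 = $2,464
Total COGS = $1,610 + $4,370 + $2,464 = $8,444
Ending inventory: 122 @ $10 = $1,220
Check: goods available $9,664 = COGS $8,444 + ending $1,220

122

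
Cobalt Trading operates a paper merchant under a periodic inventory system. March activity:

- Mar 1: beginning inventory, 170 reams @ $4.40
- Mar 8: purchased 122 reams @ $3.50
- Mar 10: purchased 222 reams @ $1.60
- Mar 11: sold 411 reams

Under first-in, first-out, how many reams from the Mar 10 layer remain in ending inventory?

Mar 11, 411 sold [FIFO — oldest first]: 170 @ $4.40 + 122 @ $3.50 + 119 @ $1.60 = $1,365.40
Ending inventory: 103 @ $1.60 = $164.80
Check: goods available $1,530.20 = COGS $1,365.40 + ending $164.80

103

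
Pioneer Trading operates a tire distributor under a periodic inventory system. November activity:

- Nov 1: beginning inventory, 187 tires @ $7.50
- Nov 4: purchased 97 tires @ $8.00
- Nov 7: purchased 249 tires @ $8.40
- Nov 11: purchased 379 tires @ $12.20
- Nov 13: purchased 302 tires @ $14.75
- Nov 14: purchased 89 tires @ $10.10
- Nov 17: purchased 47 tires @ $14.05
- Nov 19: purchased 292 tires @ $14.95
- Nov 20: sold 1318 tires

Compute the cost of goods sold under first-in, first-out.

COGS = $14,458.05

Nov 20, 1318 sold [FIFO — oldest first]: 187 @ $7.50 + 97 @ $8.00 + 249 @ $8.40 + 379 @ $12.20 + 302 @ $14.75 + 89 @ $10.10 + 15 @ $14.05 = $14,458.05
Ending inventory: 32 @ $14.05 + 292 @ $14.95 = $4,815.00
Check: goods available $19,273.05 = COGS $14,458.05 + ending $4,815.00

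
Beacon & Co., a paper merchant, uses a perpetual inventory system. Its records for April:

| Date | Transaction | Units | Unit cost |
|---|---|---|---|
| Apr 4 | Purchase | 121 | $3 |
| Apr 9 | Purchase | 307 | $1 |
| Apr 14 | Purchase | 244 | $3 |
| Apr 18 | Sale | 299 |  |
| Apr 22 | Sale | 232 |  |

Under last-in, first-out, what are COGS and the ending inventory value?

Apr 18, 299 sold [LIFO — newest first]: 244 @ $3 + 55 @ $1 = $787
Apr 22, 232 sold [LIFO — newest first]: 232 @ $1 = $232
Total COGS = $787 + $232 = $1,019
Ending inventory: 121 @ $3 + 20 @ $1 = $383

COGS = $1,019; ending inventory = $383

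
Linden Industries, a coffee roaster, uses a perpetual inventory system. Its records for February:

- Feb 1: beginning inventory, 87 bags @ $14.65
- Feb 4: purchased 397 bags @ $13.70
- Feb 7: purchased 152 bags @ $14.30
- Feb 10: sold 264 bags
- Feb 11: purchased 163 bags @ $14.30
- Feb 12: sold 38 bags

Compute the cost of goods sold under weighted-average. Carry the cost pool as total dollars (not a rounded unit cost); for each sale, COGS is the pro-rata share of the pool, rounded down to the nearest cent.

COGS = $4,223.72

After Feb 1: 87 on hand, pool $1,274.55 (≈ $14.6500 each)
After Feb 4: 484 on hand, pool $6,713.45 (≈ $13.8708 each)
After Feb 7: 636 on hand, pool $8,887.05 (≈ $13.9733 each)
Feb 10, sell 264: 264/636 × $8,887.05 → $3,688.96
After Feb 11: 535 on hand, pool $7,528.99 (≈ $14.0729 each)
Feb 12, sell 38: 38/535 × $7,528.99 → $534.76
Total COGS = $3,688.96 + $534.76 = $4,223.72
Ending inventory (cost pool remaining) = $6,994.23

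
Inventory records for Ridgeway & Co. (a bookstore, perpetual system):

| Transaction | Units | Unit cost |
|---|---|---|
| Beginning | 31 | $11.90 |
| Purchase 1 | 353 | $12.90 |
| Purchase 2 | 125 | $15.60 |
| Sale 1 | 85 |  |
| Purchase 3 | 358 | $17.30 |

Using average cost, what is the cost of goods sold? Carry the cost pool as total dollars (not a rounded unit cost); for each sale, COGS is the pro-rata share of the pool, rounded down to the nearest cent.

COGS = $1,147.68

After Beginning: 31 on hand, pool $368.90 (≈ $11.9000 each)
After Purchase 1: 384 on hand, pool $4,922.60 (≈ $12.8193 each)
After Purchase 2: 509 on hand, pool $6,872.60 (≈ $13.5022 each)
Sale 1, sell 85: 85/509 × $6,872.60 → $1,147.68
After Purchase 3: 782 on hand, pool $11,918.32 (≈ $15.2408 each)
Ending inventory (cost pool remaining) = $11,918.32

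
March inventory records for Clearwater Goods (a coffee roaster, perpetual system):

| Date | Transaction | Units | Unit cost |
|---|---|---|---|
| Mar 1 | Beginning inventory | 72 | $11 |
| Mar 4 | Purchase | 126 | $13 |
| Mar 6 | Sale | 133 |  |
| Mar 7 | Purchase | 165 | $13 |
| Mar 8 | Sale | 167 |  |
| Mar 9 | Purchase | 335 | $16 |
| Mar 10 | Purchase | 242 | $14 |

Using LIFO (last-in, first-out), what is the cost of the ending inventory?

Mar 6, 133 sold [LIFO — newest first]: 126 @ $13 + 7 @ $11 = $1,715
Mar 8, 167 sold [LIFO — newest first]: 165 @ $13 + 2 @ $11 = $2,167
Total COGS = $1,715 + $2,167 = $3,882
Ending inventory: 63 @ $11 + 335 @ $16 + 242 @ $14 = $9,441

Ending inventory = $9,441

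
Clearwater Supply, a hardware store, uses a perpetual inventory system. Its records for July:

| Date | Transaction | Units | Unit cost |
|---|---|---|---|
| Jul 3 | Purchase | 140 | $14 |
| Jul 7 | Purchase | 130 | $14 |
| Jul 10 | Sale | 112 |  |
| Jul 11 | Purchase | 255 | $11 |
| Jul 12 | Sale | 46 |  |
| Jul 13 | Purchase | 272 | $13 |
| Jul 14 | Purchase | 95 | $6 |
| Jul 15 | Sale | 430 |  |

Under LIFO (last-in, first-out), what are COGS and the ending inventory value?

Jul 10, 112 sold [LIFO — newest first]: 112 @ $14 = $1,568
Jul 12, 46 sold [LIFO — newest first]: 46 @ $11 = $506
Jul 15, 430 sold [LIFO — newest first]: 95 @ $6 + 272 @ $13 + 63 @ $11 = $4,799
Total COGS = $1,568 + $506 + $4,799 = $6,873
Ending inventory: 140 @ $14 + 18 @ $14 + 146 @ $11 = $3,818

COGS = $6,873; ending inventory = $3,818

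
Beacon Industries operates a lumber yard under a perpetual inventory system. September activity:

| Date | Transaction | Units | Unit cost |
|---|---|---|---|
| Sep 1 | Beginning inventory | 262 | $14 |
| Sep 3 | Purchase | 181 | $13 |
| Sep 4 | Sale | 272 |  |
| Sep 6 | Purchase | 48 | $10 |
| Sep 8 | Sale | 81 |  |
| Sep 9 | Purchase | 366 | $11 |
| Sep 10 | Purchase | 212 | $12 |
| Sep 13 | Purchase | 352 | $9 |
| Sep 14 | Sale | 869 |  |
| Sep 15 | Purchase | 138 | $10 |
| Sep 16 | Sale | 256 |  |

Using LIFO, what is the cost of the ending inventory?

Ending inventory = $1,134

Sep 4, 272 sold [LIFO — newest first]: 181 @ $13 + 91 @ $14 = $3,627
Sep 8, 81 sold [LIFO — newest first]: 48 @ $10 + 33 @ $14 = $942
Sep 14, 869 sold [LIFO — newest first]: 352 @ $9 + 212 @ $12 + 305 @ $11 = $9,067
Sep 16, 256 sold [LIFO — newest first]: 138 @ $10 + 61 @ $11 + 57 @ $14 = $2,849
Total COGS = $3,627 + $942 + $9,067 + $2,849 = $16,485
Ending inventory: 81 @ $14 = $1,134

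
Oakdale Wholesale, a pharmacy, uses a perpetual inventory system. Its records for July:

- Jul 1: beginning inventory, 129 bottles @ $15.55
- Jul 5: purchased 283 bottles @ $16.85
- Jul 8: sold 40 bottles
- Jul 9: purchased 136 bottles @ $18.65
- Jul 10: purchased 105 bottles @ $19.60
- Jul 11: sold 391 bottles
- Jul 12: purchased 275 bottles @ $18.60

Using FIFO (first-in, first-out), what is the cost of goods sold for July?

Jul 8, 40 sold [FIFO — oldest first]: 40 @ $15.55 = $622.00
Jul 11, 391 sold [FIFO — oldest first]: 89 @ $15.55 + 283 @ $16.85 + 19 @ $18.65 = $6,506.85
Total COGS = $622.00 + $6,506.85 = $7,128.85
Ending inventory: 117 @ $18.65 + 105 @ $19.60 + 275 @ $18.60 = $9,355.05

COGS = $7,128.85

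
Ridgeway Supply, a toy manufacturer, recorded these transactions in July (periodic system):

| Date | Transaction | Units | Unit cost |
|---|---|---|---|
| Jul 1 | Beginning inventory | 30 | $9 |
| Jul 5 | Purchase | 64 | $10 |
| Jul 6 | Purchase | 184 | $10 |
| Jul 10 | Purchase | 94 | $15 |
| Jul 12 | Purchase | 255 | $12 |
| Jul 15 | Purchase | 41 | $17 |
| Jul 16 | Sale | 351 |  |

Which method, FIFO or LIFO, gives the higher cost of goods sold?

FIFO COGS: 30 @ $9 + 64 @ $10 + 184 @ $10 + 73 @ $15 = $3,845
LIFO COGS: 41 @ $17 + 255 @ $12 + 55 @ $15 = $4,582

LIFO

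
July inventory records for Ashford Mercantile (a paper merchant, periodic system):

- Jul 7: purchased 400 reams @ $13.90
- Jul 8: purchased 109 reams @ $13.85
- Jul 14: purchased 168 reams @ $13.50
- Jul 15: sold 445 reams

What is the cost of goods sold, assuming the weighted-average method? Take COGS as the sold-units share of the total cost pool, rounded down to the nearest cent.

COGS = $6,137.74

Jul 15, sell 445: 445/677 × $9,337.65 → $6,137.74
Ending inventory (cost pool remaining) = $3,199.91
Check: goods available $9,337.65 = COGS $6,137.74 + ending $3,199.91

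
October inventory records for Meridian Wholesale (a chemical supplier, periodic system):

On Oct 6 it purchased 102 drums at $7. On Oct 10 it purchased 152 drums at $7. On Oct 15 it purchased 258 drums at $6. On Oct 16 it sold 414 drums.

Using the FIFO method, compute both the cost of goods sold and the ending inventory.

Oct 16, 414 sold [FIFO — oldest first]: 102 @ $7 + 152 @ $7 + 160 @ $6 = $2,738
Ending inventory: 98 @ $6 = $588

COGS = $2,738; ending inventory = $588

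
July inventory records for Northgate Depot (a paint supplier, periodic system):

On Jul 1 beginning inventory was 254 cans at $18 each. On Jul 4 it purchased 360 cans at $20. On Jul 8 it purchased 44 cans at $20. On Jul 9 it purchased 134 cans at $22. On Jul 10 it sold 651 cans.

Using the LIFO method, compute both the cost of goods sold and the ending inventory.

Jul 10, 651 sold [LIFO — newest first]: 134 @ $22 + 44 @ $20 + 360 @ $20 + 113 @ $18 = $13,062
Ending inventory: 141 @ $18 = $2,538
Check: goods available $15,600 = COGS $13,062 + ending $2,538

COGS = $13,062; ending inventory = $2,538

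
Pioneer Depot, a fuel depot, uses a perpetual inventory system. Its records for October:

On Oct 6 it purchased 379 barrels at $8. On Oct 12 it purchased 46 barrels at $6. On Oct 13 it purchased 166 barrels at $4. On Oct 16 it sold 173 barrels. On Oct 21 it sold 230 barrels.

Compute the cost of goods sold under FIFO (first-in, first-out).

Oct 16, 173 sold [FIFO — oldest first]: 173 @ $8 = $1,384
Oct 21, 230 sold [FIFO — oldest first]: 206 @ $8 + 24 @ $6 = $1,792
Total COGS = $1,384 + $1,792 = $3,176
Ending inventory: 22 @ $6 + 166 @ $4 = $796

COGS = $3,176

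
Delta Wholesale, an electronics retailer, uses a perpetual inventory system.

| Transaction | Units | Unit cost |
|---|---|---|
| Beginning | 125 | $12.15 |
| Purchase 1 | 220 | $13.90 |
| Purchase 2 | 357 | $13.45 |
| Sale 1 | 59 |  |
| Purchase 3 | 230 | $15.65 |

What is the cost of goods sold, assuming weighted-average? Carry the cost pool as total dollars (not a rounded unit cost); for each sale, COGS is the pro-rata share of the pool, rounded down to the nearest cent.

After Beginning: 125 on hand, pool $1,518.75 (≈ $12.1500 each)
After Purchase 1: 345 on hand, pool $4,576.75 (≈ $13.2659 each)
After Purchase 2: 702 on hand, pool $9,378.40 (≈ $13.3595 each)
Sale 1, sell 59: 59/702 × $9,378.40 → $788.21
After Purchase 3: 873 on hand, pool $12,189.69 (≈ $13.9630 each)
Ending inventory (cost pool remaining) = $12,189.69
Check: goods available $12,977.90 = COGS $788.21 + ending $12,189.69

COGS = $788.21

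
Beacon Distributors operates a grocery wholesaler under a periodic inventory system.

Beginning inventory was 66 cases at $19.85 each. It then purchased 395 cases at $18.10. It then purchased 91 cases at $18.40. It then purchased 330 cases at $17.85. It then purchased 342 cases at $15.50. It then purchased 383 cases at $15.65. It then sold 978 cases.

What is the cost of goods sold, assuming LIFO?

COGS = $15,811.00

Sale 1 (978) [LIFO — newest first]: 383 @ $15.65 + 342 @ $15.50 + 253 @ $17.85 = $15,811.00
Ending inventory: 66 @ $19.85 + 395 @ $18.10 + 91 @ $18.40 + 77 @ $17.85 = $11,508.45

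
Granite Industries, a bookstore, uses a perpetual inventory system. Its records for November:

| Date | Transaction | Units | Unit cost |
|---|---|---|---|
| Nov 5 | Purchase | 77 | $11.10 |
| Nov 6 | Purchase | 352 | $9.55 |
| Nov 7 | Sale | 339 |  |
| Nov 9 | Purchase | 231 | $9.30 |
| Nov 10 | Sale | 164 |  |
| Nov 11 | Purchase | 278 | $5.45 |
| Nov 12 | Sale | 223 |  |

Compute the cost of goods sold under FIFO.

Nov 7, 339 sold [FIFO — oldest first]: 77 @ $11.10 + 262 @ $9.55 = $3,356.80
Nov 10, 164 sold [FIFO — oldest first]: 90 @ $9.55 + 74 @ $9.30 = $1,547.70
Nov 12, 223 sold [FIFO — oldest first]: 157 @ $9.30 + 66 @ $5.45 = $1,819.80
Total COGS = $3,356.80 + $1,547.70 + $1,819.80 = $6,724.30
Ending inventory: 212 @ $5.45 = $1,155.40
Check: goods available $7,879.70 = COGS $6,724.30 + ending $1,155.40

COGS = $6,724.30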